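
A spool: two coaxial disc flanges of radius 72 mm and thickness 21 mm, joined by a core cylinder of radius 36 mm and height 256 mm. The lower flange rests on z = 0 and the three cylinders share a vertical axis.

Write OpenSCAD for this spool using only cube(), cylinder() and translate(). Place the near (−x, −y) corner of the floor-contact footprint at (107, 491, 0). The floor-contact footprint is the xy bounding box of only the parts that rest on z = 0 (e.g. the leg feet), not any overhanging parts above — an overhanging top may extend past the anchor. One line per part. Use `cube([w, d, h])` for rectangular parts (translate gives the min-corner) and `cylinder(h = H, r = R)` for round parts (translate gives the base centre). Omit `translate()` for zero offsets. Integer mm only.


translate([179, 563, 0]) cylinder(h = 21, r = 72);
translate([179, 563, 21]) cylinder(h = 256, r = 36);
translate([179, 563, 277]) cylinder(h = 21, r = 72);


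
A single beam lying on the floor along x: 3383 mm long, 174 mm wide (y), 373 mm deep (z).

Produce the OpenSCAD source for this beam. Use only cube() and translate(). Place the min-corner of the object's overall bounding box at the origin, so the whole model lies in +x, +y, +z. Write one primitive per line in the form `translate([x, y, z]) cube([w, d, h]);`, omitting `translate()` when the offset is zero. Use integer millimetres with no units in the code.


cube([3383, 174, 373]);


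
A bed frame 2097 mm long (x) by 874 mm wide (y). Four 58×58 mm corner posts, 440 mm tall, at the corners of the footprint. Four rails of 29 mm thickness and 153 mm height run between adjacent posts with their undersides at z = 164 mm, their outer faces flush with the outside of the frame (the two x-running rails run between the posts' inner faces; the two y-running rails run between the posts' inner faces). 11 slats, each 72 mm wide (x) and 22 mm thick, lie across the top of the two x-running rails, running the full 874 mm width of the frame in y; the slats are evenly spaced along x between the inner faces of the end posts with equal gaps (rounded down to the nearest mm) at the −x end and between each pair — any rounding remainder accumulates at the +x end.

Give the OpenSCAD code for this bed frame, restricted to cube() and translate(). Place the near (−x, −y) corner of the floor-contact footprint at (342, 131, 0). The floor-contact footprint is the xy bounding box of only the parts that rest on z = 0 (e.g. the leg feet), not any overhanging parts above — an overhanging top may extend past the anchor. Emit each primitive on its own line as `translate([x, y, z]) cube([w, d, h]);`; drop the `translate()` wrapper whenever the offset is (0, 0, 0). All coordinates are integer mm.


// slat z = rail_z + rail_h = 164 + 153 = 317
// slat gap = ⌊(1981 − 11·72) / 12⌋ = 99
translate([342, 131, 0]) cube([58, 58, 440]);
translate([342, 947, 0]) cube([58, 58, 440]);
translate([2381, 131, 0]) cube([58, 58, 440]);
translate([2381, 947, 0]) cube([58, 58, 440]);
translate([400, 131, 164]) cube([1981, 29, 153]);
translate([400, 976, 164]) cube([1981, 29, 153]);
translate([342, 189, 164]) cube([29, 758, 153]);
translate([2410, 189, 164]) cube([29, 758, 153]);
translate([499, 131, 317]) cube([72, 874, 22]);
translate([670, 131, 317]) cube([72, 874, 22]);
translate([841, 131, 317]) cube([72, 874, 22]);
translate([1012, 131, 317]) cube([72, 874, 22]);
translate([1183, 131, 317]) cube([72, 874, 22]);
translate([1354, 131, 317]) cube([72, 874, 22]);
translate([1525, 131, 317]) cube([72, 874, 22]);
translate([1696, 131, 317]) cube([72, 874, 22]);
translate([1867, 131, 317]) cube([72, 874, 22]);
translate([2038, 131, 317]) cube([72, 874, 22]);
translate([2209, 131, 317]) cube([72, 874, 22]);


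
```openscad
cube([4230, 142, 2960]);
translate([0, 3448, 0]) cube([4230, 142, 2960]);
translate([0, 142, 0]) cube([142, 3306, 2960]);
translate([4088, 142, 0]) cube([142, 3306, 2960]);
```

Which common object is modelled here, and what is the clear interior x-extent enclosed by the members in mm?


A house (or room) frame. The interior width is 3946 mm.

Four 2960 mm walls enclosing a rectangle with no floor or roof — a room or house frame. Outside width is 4230 mm and wall thickness is 142 mm, so the interior width is 4230 − 2 × 142 = 3946 mm.


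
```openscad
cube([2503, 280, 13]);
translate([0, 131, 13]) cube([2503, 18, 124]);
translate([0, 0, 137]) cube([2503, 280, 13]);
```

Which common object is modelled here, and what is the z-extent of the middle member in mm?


An I-beam. The web height is 124 mm.

Two wide flanges with a thin centred web — an I-beam. Overall 150 mm minus two 13 mm flanges gives a web of 150 − 2·13 = 124 mm.


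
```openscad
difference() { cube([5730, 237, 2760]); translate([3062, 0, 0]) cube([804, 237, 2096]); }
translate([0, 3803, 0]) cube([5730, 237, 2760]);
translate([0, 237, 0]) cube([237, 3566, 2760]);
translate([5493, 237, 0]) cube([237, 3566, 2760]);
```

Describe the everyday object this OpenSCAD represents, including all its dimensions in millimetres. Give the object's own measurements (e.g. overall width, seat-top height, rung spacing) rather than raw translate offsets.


A single room: four walls, each 2760 mm tall and 237 mm thick, enclosing an outside footprint 5730×4040 mm (x × y), no floor or roof. The front and back walls (−y and +y sides) run the full x-width; the side walls fit between their inner faces. A door opening 804 mm wide and 2096 mm tall is cut through the front wall from the floor up, its −x edge 3062 mm from the wall's −x end.


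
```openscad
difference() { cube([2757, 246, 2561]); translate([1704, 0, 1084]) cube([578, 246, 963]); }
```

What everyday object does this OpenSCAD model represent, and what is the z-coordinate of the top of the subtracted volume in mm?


A wall with a window opening. The window head height is 2047 mm.

A wall with a rectangular opening subtracted — a window. Sill at z = 1084, opening 963 mm tall, so the head is at 1084 + 963 = 2047 mm.


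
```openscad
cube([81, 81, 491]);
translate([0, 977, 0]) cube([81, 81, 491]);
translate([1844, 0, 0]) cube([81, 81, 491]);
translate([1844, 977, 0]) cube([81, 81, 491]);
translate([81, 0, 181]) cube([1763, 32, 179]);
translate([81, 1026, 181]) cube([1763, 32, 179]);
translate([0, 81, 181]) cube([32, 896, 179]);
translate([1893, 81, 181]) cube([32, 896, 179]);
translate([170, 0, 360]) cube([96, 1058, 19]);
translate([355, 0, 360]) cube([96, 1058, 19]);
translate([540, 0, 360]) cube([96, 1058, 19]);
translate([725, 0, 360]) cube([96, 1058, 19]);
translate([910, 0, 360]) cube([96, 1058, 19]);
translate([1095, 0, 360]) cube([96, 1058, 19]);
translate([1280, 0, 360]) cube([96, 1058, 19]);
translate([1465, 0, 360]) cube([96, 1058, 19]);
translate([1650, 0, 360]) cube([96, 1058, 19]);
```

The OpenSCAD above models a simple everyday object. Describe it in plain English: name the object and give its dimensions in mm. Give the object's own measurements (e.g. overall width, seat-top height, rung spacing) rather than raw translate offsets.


A bed frame 1925 mm long (x) by 1058 mm wide (y). Four 81×81 mm corner posts, 491 mm tall, at the corners of the footprint. Four rails of 32 mm thickness and 179 mm height run between adjacent posts with their undersides at z = 181 mm, their outer faces flush with the outside of the frame (the two x-running rails run between the posts' inner faces; the two y-running rails run between the posts' inner faces). 9 slats, each 96 mm wide (x) and 19 mm thick, lie across the top of the two x-running rails, running the full 1058 mm width of the frame in y; along x they sit between the end posts with a 89 mm gap after the −x posts and between neighbouring slats, leaving 98 mm before the +x posts.


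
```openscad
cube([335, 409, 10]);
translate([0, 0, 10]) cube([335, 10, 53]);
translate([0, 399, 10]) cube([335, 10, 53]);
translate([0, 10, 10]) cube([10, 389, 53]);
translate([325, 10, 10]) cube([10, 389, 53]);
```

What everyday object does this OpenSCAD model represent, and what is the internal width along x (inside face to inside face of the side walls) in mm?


An open box. The internal width is 315 mm.

A 335×409 base slab with four walls standing on it — an open box. The base is 335 mm wide and the walls are 10 mm thick, so the internal width is 335 − 2 × 10 = 315 mm.


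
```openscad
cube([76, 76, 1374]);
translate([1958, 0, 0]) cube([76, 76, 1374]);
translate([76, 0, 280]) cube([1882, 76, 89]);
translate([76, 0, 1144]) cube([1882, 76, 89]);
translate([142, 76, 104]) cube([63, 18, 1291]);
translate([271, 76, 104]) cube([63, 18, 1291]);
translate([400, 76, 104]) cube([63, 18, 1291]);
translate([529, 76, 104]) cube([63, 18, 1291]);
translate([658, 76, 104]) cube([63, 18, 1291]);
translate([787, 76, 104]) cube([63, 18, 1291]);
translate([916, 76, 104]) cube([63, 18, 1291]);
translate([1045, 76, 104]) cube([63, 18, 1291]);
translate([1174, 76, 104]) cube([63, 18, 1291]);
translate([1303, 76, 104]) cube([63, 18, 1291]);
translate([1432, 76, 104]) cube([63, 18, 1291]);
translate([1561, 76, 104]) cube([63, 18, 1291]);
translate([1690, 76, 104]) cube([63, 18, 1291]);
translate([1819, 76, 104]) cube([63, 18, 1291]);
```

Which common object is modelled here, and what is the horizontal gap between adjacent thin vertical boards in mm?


A fence section. The picket gap is 66 mm.

Two posts, two rails, 14 pickets — a fence section. Span 1882 mm holds 14 pickets of 63 mm with 15 equal gaps: ⌊(1882 − 14·63) / 15⌋ = 66 mm.


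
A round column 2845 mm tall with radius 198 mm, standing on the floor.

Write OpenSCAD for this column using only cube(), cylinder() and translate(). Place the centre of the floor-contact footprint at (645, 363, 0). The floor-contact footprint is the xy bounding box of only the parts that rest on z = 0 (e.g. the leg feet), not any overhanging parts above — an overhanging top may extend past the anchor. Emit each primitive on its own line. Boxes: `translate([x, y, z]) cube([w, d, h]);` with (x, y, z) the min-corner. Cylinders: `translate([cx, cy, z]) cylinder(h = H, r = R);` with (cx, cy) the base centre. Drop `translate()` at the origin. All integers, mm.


translate([645, 363, 0]) cylinder(h = 2845, r = 198);


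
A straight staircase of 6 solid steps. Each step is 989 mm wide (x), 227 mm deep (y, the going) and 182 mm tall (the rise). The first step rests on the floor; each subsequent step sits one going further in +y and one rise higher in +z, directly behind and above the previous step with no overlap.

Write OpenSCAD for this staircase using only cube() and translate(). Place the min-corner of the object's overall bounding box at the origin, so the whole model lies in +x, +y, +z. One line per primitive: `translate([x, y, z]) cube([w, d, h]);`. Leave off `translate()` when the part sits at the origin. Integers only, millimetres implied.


cube([989, 227, 182]);
translate([0, 227, 182]) cube([989, 227, 182]);
translate([0, 454, 364]) cube([989, 227, 182]);
translate([0, 681, 546]) cube([989, 227, 182]);
translate([0, 908, 728]) cube([989, 227, 182]);
translate([0, 1135, 910]) cube([989, 227, 182]);


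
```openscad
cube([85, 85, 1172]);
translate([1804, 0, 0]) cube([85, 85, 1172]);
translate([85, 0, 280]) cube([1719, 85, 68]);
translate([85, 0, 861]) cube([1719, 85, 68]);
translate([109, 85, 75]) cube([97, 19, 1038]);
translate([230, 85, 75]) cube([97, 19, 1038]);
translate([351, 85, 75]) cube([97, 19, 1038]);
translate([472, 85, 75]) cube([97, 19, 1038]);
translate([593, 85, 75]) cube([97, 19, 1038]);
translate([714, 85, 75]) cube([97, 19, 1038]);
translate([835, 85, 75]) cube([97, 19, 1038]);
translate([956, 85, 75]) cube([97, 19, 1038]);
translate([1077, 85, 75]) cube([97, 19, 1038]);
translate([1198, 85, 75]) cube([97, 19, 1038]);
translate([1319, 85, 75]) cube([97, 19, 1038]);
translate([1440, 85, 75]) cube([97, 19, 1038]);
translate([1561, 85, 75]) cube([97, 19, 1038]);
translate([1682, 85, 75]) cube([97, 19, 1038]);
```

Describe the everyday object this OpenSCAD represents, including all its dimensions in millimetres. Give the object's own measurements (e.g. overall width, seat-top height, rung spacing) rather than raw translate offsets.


A fence section. Two 85×85 mm posts, 1172 mm tall, stand on the floor with a clear span of 1719 mm between their inner faces. Two horizontal rails of 85×68 mm section span the gap between the posts with their undersides at z = 280 mm and z = 861 mm, flush with the posts' −y face. 14 pickets, each 97 mm wide, 19 mm thick and 1038 mm tall, are fixed to the +y face of the rails with their bottoms at z = 75 mm, spaced across the span with a 24 mm gap after the −x post and between neighbouring pickets, with 25 mm left before the +x post.


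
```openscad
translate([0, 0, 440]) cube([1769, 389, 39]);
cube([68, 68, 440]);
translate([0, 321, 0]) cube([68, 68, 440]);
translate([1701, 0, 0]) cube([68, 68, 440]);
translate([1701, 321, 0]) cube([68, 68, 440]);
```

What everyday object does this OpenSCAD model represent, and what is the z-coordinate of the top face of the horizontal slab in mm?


A bench. The seat-top height is 479 mm.

A long slab on four corner posts — a bench. The slab sits at z = 440 with thickness 39, so the top is 440 + 39 = 479 mm.


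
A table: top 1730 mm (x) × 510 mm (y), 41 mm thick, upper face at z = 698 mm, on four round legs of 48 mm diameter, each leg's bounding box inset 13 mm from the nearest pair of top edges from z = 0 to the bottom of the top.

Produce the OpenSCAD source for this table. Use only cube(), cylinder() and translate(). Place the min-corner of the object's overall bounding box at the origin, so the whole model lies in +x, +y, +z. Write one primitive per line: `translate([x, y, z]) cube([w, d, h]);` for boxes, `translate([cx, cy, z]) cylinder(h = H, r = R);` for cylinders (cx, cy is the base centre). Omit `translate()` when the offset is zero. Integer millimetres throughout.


// leg_h = 698 - 41 = 657
translate([0, 0, 657]) cube([1730, 510, 41]);
translate([37, 37, 0]) cylinder(h = 657, r = 24);
translate([1693, 37, 0]) cylinder(h = 657, r = 24);
translate([37, 473, 0]) cylinder(h = 657, r = 24);
translate([1693, 473, 0]) cylinder(h = 657, r = 24);


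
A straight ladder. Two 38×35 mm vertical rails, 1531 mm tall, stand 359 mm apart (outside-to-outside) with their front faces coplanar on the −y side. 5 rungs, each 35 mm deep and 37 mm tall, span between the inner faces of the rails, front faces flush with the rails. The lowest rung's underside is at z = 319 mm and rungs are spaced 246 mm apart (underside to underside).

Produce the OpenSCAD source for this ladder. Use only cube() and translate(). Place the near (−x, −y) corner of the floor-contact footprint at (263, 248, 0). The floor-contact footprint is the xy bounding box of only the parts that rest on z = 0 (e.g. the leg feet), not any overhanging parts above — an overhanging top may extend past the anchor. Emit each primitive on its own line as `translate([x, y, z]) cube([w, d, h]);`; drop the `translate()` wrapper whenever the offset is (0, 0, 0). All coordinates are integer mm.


translate([263, 248, 0]) cube([38, 35, 1531]);
translate([584, 248, 0]) cube([38, 35, 1531]);
translate([301, 248, 319]) cube([283, 35, 37]);
translate([301, 248, 565]) cube([283, 35, 37]);
translate([301, 248, 811]) cube([283, 35, 37]);
translate([301, 248, 1057]) cube([283, 35, 37]);
translate([301, 248, 1303]) cube([283, 35, 37]);


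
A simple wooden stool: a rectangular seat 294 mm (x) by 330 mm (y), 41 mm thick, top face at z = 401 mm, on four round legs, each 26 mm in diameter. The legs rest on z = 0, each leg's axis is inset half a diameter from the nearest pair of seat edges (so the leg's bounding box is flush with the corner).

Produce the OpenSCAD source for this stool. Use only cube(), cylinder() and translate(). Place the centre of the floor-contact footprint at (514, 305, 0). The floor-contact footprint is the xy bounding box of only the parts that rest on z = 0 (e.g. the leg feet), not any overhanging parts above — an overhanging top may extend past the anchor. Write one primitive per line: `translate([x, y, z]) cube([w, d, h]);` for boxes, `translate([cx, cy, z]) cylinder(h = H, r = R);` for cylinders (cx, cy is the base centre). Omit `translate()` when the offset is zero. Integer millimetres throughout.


// leg_h = 401 - 41 = 360
translate([367, 140, 360]) cube([294, 330, 41]);
translate([380, 153, 0]) cylinder(h = 360, r = 13);
translate([648, 153, 0]) cylinder(h = 360, r = 13);
translate([380, 457, 0]) cylinder(h = 360, r = 13);
translate([648, 457, 0]) cylinder(h = 360, r = 13);


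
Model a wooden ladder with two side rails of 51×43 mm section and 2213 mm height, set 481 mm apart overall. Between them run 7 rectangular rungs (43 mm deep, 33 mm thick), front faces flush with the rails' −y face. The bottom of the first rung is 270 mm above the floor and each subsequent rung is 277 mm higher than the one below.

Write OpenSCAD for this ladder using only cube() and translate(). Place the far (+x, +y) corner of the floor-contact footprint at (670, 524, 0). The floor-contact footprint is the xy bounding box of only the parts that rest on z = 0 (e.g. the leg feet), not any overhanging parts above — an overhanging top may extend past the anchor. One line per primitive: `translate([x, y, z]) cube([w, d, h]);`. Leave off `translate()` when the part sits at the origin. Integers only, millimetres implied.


translate([189, 481, 0]) cube([51, 43, 2213]);
translate([619, 481, 0]) cube([51, 43, 2213]);
translate([240, 481, 270]) cube([379, 43, 33]);
translate([240, 481, 547]) cube([379, 43, 33]);
translate([240, 481, 824]) cube([379, 43, 33]);
translate([240, 481, 1101]) cube([379, 43, 33]);
translate([240, 481, 1378]) cube([379, 43, 33]);
translate([240, 481, 1655]) cube([379, 43, 33]);
translate([240, 481, 1932]) cube([379, 43, 33]);


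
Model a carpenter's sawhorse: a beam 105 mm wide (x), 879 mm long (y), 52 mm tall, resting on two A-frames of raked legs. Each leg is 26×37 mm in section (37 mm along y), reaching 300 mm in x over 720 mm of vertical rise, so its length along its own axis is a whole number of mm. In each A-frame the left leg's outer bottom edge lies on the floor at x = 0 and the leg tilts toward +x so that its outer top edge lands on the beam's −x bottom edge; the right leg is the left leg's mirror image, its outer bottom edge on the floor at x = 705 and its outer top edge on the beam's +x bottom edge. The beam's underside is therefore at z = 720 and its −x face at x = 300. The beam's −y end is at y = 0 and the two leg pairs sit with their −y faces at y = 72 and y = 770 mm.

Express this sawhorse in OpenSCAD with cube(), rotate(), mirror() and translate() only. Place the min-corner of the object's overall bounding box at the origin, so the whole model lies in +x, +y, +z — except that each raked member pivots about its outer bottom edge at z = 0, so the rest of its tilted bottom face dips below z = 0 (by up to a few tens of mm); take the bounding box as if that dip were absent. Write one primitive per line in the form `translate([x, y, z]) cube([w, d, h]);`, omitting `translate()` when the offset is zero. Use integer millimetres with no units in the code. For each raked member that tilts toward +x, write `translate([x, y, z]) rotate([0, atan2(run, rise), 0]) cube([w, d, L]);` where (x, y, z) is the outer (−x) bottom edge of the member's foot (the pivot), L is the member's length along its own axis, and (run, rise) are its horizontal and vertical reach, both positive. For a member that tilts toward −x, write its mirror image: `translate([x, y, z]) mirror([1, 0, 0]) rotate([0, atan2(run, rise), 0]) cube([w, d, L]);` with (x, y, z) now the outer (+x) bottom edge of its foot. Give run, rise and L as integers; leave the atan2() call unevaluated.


// leg length = √(300² + 720²) = 780
// right-leg outer foot x = 2·300 + 105 = 705
// beam min-corner = (300, 0, 720)
translate([300, 0, 720]) cube([105, 879, 52]);
translate([0, 72, 0]) rotate([0, atan2(300, 720), 0]) cube([26, 37, 780]);
translate([705, 72, 0]) mirror([1, 0, 0]) rotate([0, atan2(300, 720), 0]) cube([26, 37, 780]);
translate([0, 770, 0]) rotate([0, atan2(300, 720), 0]) cube([26, 37, 780]);
translate([705, 770, 0]) mirror([1, 0, 0]) rotate([0, atan2(300, 720), 0]) cube([26, 37, 780]);


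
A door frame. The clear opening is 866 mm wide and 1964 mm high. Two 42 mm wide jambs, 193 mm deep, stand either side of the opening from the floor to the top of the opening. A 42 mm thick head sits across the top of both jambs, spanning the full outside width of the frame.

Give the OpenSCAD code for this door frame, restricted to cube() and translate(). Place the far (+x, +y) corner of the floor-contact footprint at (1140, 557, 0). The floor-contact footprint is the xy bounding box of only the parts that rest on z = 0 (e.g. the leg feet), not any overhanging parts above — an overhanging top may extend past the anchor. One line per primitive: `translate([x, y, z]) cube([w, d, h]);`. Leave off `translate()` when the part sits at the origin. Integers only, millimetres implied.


translate([190, 364, 0]) cube([42, 193, 1964]);
translate([1098, 364, 0]) cube([42, 193, 1964]);
translate([190, 364, 1964]) cube([950, 193, 42]);


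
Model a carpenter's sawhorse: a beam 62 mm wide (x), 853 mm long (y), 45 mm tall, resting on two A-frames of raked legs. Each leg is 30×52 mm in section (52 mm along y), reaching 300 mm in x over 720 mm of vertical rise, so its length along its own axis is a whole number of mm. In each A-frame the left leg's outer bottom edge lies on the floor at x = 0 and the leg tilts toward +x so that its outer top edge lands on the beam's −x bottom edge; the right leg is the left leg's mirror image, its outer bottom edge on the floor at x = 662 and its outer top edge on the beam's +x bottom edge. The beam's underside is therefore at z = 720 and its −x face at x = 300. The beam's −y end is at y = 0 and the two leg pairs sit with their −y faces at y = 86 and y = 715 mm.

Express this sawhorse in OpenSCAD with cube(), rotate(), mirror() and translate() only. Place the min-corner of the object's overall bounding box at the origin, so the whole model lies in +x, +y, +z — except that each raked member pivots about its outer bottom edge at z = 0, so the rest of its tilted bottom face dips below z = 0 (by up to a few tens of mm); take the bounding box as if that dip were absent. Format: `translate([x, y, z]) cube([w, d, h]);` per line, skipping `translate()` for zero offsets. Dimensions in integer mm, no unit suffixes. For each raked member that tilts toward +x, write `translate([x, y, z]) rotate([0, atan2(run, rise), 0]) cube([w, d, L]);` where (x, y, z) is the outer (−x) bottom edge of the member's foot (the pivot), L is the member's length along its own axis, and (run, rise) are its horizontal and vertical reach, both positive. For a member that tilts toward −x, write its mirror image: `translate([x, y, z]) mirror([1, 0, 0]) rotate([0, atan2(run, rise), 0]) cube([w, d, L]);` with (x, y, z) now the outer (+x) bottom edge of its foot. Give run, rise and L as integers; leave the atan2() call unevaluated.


translate([300, 0, 720]) cube([62, 853, 45]);
translate([0, 86, 0]) rotate([0, atan2(300, 720), 0]) cube([30, 52, 780]);
translate([662, 86, 0]) mirror([1, 0, 0]) rotate([0, atan2(300, 720), 0]) cube([30, 52, 780]);
translate([0, 715, 0]) rotate([0, atan2(300, 720), 0]) cube([30, 52, 780]);
translate([662, 715, 0]) mirror([1, 0, 0]) rotate([0, atan2(300, 720), 0]) cube([30, 52, 780]);


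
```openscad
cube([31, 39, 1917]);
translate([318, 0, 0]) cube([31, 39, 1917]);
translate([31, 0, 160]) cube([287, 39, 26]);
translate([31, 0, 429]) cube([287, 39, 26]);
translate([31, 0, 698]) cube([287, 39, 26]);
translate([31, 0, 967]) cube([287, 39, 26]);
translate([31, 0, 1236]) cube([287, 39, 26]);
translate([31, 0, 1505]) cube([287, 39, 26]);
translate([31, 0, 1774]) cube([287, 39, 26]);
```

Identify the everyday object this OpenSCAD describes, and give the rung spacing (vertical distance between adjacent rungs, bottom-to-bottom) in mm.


A ladder. The rung spacing is 269 mm.

Two tall 31×39 posts with 7 short bars between them — a ladder. Adjacent rungs sit at z = 160 and z = 429, so the spacing is 429 − 160 = 269 mm.


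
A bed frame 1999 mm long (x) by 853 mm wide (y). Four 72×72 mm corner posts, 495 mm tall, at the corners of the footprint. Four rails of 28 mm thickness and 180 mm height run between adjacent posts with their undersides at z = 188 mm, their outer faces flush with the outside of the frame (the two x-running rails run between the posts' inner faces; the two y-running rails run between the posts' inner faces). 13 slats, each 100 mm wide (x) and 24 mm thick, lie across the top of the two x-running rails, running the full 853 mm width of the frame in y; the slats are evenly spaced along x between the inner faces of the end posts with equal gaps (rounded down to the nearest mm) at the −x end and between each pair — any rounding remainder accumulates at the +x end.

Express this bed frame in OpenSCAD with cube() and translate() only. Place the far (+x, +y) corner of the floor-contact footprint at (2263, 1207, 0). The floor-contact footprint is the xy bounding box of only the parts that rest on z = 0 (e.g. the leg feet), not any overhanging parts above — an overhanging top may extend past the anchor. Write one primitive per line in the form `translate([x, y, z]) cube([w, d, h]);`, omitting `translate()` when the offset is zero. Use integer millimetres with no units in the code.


translate([264, 354, 0]) cube([72, 72, 495]);
translate([264, 1135, 0]) cube([72, 72, 495]);
translate([2191, 354, 0]) cube([72, 72, 495]);
translate([2191, 1135, 0]) cube([72, 72, 495]);
translate([336, 354, 188]) cube([1855, 28, 180]);
translate([336, 1179, 188]) cube([1855, 28, 180]);
translate([264, 426, 188]) cube([28, 709, 180]);
translate([2235, 426, 188]) cube([28, 709, 180]);
translate([375, 354, 368]) cube([100, 853, 24]);
translate([514, 354, 368]) cube([100, 853, 24]);
translate([653, 354, 368]) cube([100, 853, 24]);
translate([792, 354, 368]) cube([100, 853, 24]);
translate([931, 354, 368]) cube([100, 853, 24]);
translate([1070, 354, 368]) cube([100, 853, 24]);
translate([1209, 354, 368]) cube([100, 853, 24]);
translate([1348, 354, 368]) cube([100, 853, 24]);
translate([1487, 354, 368]) cube([100, 853, 24]);
translate([1626, 354, 368]) cube([100, 853, 24]);
translate([1765, 354, 368]) cube([100, 853, 24]);
translate([1904, 354, 368]) cube([100, 853, 24]);
translate([2043, 354, 368]) cube([100, 853, 24]);


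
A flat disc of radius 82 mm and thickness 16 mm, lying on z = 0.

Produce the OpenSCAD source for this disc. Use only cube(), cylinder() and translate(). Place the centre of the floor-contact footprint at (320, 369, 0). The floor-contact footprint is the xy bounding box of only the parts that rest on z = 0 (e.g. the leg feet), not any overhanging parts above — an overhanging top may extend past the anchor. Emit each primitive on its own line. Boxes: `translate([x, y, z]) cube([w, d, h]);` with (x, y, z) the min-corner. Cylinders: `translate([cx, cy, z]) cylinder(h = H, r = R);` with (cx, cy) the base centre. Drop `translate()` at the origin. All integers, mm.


translate([320, 369, 0]) cylinder(h = 16, r = 82);


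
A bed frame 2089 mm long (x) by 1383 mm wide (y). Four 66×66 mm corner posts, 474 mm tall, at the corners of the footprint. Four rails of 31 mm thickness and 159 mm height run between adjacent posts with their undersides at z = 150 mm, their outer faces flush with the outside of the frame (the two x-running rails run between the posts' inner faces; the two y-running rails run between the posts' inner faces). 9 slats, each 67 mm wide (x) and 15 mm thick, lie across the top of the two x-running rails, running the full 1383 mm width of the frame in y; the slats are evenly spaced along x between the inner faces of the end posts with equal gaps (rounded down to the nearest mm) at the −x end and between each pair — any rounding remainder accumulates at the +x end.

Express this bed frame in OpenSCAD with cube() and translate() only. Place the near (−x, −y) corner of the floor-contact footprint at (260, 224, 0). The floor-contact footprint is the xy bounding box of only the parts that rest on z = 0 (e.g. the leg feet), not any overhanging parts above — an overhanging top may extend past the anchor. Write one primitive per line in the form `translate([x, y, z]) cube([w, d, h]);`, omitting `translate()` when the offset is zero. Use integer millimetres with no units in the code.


translate([260, 224, 0]) cube([66, 66, 474]);
translate([260, 1541, 0]) cube([66, 66, 474]);
translate([2283, 224, 0]) cube([66, 66, 474]);
translate([2283, 1541, 0]) cube([66, 66, 474]);
translate([326, 224, 150]) cube([1957, 31, 159]);
translate([326, 1576, 150]) cube([1957, 31, 159]);
translate([260, 290, 150]) cube([31, 1251, 159]);
translate([2318, 290, 150]) cube([31, 1251, 159]);
translate([461, 224, 309]) cube([67, 1383, 15]);
translate([663, 224, 309]) cube([67, 1383, 15]);
translate([865, 224, 309]) cube([67, 1383, 15]);
translate([1067, 224, 309]) cube([67, 1383, 15]);
translate([1269, 224, 309]) cube([67, 1383, 15]);
translate([1471, 224, 309]) cube([67, 1383, 15]);
translate([1673, 224, 309]) cube([67, 1383, 15]);
translate([1875, 224, 309]) cube([67, 1383, 15]);
translate([2077, 224, 309]) cube([67, 1383, 15]);


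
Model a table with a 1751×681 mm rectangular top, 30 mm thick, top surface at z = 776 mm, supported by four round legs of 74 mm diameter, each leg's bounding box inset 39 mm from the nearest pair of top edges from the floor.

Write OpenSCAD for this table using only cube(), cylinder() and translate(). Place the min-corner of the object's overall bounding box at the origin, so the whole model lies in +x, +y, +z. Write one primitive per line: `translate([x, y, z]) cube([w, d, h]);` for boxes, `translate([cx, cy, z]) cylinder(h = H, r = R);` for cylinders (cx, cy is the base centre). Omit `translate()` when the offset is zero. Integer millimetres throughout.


translate([0, 0, 746]) cube([1751, 681, 30]);
translate([76, 76, 0]) cylinder(h = 746, r = 37);
translate([1675, 76, 0]) cylinder(h = 746, r = 37);
translate([76, 605, 0]) cylinder(h = 746, r = 37);
translate([1675, 605, 0]) cylinder(h = 746, r = 37);


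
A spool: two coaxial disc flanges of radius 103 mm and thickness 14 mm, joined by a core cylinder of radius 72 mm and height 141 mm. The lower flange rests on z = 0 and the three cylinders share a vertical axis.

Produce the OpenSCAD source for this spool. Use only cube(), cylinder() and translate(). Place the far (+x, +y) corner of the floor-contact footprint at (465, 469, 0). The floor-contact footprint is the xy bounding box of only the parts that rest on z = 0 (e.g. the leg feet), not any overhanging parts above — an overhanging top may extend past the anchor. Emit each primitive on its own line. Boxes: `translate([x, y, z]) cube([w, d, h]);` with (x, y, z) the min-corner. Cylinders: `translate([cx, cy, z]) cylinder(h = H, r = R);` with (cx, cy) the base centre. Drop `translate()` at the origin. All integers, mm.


translate([362, 366, 0]) cylinder(h = 14, r = 103);
translate([362, 366, 14]) cylinder(h = 141, r = 72);
translate([362, 366, 155]) cylinder(h = 14, r = 103);


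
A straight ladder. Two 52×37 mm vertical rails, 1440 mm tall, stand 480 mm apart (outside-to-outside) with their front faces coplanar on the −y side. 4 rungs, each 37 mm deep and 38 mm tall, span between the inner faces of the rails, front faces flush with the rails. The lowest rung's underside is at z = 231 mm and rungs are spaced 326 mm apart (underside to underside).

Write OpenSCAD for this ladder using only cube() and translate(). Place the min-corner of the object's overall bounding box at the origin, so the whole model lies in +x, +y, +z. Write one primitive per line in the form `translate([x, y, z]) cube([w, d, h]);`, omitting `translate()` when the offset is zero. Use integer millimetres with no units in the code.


cube([52, 37, 1440]);
translate([428, 0, 0]) cube([52, 37, 1440]);
translate([52, 0, 231]) cube([376, 37, 38]);
translate([52, 0, 557]) cube([376, 37, 38]);
translate([52, 0, 883]) cube([376, 37, 38]);
translate([52, 0, 1209]) cube([376, 37, 38]);


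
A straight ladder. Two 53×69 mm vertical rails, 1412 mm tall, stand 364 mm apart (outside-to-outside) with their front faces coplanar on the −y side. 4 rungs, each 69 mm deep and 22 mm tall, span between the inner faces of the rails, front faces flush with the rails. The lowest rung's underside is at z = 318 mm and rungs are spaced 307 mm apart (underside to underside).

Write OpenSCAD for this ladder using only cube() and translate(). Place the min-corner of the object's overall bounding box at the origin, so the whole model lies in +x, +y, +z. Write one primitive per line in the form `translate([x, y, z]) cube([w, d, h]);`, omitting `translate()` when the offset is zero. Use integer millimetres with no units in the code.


cube([53, 69, 1412]);
translate([311, 0, 0]) cube([53, 69, 1412]);
translate([53, 0, 318]) cube([258, 69, 22]);
translate([53, 0, 625]) cube([258, 69, 22]);
translate([53, 0, 932]) cube([258, 69, 22]);
translate([53, 0, 1239]) cube([258, 69, 22]);


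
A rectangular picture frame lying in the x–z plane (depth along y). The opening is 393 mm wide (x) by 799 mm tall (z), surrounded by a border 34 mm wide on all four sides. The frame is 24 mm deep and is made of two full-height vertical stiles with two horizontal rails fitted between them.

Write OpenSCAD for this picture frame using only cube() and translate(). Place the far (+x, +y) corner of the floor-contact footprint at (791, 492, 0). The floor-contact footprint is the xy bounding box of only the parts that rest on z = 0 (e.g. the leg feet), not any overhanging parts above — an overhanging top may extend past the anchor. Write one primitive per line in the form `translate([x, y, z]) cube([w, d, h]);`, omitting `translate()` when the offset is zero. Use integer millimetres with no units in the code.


translate([330, 468, 0]) cube([34, 24, 867]);
translate([757, 468, 0]) cube([34, 24, 867]);
translate([364, 468, 0]) cube([393, 24, 34]);
translate([364, 468, 833]) cube([393, 24, 34]);


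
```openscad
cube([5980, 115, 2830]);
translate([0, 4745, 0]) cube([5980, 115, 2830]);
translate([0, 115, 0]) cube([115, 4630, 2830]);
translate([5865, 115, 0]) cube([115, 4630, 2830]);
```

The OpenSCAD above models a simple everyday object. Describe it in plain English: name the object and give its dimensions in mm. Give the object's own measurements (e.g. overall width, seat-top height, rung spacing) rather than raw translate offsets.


The wall frame of a small rectangular building: four walls, each 2830 mm tall and 115 mm thick, enclosing a footprint 5980 mm (x) by 4860 mm (y) outside-to-outside, with no floor or roof. The front and back walls (the −y and +y sides) span the full width; the two side walls fit between them.


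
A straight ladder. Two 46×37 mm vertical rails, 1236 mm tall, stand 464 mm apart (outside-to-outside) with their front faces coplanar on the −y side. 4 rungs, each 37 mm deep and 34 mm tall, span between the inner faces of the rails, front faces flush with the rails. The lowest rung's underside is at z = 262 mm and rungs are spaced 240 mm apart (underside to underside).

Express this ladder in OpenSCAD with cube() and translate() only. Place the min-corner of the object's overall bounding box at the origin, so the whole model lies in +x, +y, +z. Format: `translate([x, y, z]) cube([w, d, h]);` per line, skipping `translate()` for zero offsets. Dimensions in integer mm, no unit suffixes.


// rung span = 464 - 2*46 = 372
// rung[k] z = 262 + k*240
cube([46, 37, 1236]);
translate([418, 0, 0]) cube([46, 37, 1236]);
translate([46, 0, 262]) cube([372, 37, 34]);
translate([46, 0, 502]) cube([372, 37, 34]);
translate([46, 0, 742]) cube([372, 37, 34]);
translate([46, 0, 982]) cube([372, 37, 34]);


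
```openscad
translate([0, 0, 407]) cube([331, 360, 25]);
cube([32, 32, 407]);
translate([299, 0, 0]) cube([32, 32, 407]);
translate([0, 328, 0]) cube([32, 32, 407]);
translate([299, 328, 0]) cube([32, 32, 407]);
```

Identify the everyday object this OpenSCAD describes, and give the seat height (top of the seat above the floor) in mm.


A stool. The seat height is 432 mm.

A 331×360×25 slab at z = 407 on four corner posts — a stool. The seat top is 407 + 25 = 432 mm.


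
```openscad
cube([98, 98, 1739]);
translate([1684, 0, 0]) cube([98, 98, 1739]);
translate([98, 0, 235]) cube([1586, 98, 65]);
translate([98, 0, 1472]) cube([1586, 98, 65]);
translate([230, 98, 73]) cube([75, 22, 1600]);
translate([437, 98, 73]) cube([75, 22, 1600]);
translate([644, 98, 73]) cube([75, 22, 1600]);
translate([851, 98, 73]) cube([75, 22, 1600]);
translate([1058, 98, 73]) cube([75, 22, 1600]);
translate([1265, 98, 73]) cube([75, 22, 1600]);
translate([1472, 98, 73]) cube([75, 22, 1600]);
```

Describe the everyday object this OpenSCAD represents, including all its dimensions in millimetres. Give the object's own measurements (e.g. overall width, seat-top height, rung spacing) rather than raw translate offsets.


A fence section. Two 98×98 mm posts, 1739 mm tall, stand on the floor with a clear span of 1586 mm between their inner faces. Two horizontal rails of 98×65 mm section span the gap between the posts with their undersides at z = 235 mm and z = 1472 mm, flush with the posts' −y face. 7 pickets, each 75 mm wide, 22 mm thick and 1600 mm tall, are fixed to the +y face of the rails with their bottoms at z = 73 mm, spaced across the span with a 132 mm gap after the −x post and between neighbouring pickets, with 137 mm left before the +x post.


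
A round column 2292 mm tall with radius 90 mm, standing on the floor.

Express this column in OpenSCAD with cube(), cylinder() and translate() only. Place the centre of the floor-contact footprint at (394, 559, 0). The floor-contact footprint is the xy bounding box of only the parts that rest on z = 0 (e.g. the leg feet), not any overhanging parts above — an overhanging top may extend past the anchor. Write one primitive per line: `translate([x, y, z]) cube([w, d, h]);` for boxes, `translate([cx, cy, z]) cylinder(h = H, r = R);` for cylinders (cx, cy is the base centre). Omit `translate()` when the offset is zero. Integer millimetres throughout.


translate([394, 559, 0]) cylinder(h = 2292, r = 90);


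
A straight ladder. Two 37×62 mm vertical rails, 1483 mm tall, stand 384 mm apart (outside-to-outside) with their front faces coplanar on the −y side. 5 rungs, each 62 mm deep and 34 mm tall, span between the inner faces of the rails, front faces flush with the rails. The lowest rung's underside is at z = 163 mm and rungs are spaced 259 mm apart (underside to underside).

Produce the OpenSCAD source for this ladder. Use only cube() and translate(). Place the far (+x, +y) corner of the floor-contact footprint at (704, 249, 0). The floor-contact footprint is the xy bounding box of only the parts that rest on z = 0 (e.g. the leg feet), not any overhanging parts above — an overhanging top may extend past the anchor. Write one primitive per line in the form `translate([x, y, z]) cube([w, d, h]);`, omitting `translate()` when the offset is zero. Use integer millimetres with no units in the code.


translate([320, 187, 0]) cube([37, 62, 1483]);
translate([667, 187, 0]) cube([37, 62, 1483]);
translate([357, 187, 163]) cube([310, 62, 34]);
translate([357, 187, 422]) cube([310, 62, 34]);
translate([357, 187, 681]) cube([310, 62, 34]);
translate([357, 187, 940]) cube([310, 62, 34]);
translate([357, 187, 1199]) cube([310, 62, 34]);


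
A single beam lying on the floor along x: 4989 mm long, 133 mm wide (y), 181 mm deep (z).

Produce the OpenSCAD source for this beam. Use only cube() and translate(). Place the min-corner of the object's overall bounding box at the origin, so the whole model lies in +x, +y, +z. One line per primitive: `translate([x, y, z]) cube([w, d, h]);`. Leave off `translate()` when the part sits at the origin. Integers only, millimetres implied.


cube([4989, 133, 181]);
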